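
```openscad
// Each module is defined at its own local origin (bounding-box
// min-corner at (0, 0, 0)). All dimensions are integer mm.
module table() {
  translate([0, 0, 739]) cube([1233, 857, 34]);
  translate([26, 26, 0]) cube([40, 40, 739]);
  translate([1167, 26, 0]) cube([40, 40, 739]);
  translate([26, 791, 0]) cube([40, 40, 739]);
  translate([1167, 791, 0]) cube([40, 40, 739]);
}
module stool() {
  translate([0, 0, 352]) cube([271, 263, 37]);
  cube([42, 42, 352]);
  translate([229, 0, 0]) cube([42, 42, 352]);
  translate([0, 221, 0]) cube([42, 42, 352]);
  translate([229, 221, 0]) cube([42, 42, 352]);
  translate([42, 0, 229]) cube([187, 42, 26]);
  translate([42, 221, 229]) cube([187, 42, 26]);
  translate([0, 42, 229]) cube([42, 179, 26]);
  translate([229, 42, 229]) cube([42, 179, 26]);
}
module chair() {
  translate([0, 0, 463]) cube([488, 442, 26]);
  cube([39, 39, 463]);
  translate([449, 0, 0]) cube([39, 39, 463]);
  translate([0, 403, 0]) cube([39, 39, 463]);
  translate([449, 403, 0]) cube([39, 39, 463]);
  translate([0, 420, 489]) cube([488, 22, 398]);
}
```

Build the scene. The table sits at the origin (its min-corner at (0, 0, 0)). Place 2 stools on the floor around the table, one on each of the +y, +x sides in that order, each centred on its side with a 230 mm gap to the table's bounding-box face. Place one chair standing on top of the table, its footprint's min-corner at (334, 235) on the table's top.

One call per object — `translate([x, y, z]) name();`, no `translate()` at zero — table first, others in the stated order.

table();
translate([481, 1087, 0]) stool();
translate([1463, 297, 0]) stool();
translate([334, 235, 773]) chair();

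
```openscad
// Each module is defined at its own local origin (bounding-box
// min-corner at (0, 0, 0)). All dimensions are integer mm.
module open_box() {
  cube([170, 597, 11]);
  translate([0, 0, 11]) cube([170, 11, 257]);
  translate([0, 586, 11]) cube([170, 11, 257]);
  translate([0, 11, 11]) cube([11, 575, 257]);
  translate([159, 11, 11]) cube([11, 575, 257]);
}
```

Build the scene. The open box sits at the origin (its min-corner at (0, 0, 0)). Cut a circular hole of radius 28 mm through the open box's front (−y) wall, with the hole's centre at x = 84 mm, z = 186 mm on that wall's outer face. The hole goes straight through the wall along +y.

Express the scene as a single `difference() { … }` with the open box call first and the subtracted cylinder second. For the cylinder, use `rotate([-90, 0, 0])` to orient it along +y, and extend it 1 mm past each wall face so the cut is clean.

difference() {
  open_box();
  translate([84, -1, 186]) rotate([-90, 0, 0]) cylinder(h = 13, r = 28);
}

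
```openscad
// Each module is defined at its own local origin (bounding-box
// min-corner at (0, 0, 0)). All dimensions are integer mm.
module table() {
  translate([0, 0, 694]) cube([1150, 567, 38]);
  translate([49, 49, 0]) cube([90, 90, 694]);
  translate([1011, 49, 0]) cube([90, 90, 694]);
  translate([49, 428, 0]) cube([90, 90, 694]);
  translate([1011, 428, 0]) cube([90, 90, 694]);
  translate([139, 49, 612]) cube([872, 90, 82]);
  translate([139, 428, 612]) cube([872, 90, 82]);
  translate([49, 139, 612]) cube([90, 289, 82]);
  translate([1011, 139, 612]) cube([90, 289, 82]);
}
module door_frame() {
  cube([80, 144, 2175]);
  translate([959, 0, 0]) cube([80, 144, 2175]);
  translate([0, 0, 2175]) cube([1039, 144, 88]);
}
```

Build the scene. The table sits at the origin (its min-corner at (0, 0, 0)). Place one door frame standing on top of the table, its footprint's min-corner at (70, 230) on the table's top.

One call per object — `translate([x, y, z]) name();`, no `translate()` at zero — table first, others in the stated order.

table();
translate([70, 230, 732]) door_frame();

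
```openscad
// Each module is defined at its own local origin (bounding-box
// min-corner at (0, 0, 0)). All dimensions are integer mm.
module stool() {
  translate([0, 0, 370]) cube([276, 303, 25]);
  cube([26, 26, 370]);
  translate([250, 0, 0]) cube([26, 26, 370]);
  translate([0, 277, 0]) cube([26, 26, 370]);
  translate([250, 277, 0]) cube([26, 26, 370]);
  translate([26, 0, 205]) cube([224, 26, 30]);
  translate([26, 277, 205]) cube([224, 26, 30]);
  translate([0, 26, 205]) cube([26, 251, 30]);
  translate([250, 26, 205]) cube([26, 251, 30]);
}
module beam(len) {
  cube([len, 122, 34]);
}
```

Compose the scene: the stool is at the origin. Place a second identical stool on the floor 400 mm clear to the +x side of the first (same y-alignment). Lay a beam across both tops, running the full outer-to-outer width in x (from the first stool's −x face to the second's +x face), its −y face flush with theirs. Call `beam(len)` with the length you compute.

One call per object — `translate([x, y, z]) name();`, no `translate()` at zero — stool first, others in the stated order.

stool();
translate([676, 0, 0]) stool();
translate([0, 0, 395]) beam(952);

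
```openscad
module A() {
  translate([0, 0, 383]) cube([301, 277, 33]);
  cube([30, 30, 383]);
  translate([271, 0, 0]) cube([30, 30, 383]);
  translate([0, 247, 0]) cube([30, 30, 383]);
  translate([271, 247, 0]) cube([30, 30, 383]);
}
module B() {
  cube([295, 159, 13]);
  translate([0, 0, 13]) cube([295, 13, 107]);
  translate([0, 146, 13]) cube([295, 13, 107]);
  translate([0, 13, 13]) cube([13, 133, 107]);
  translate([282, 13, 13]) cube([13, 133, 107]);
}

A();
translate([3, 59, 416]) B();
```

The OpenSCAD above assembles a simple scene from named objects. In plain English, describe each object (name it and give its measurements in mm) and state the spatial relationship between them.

A is a simple wooden stool: a rectangular seat 301 mm (x) by 277 mm (y), 33 mm thick, top face at z = 416 mm, on four square legs, each 30×30 mm in cross-section. The legs rest on z = 0, each flush with a corner of the seat.

B is an open storage box with external size 295×159×120 mm and wall thickness 13 mm (the base is also 13 mm thick). The base covers the whole footprint; the four walls stand on the base, with the y-facing walls full-width and the x-facing walls fitting between their inner faces.

The open box is on top of the stool, centred.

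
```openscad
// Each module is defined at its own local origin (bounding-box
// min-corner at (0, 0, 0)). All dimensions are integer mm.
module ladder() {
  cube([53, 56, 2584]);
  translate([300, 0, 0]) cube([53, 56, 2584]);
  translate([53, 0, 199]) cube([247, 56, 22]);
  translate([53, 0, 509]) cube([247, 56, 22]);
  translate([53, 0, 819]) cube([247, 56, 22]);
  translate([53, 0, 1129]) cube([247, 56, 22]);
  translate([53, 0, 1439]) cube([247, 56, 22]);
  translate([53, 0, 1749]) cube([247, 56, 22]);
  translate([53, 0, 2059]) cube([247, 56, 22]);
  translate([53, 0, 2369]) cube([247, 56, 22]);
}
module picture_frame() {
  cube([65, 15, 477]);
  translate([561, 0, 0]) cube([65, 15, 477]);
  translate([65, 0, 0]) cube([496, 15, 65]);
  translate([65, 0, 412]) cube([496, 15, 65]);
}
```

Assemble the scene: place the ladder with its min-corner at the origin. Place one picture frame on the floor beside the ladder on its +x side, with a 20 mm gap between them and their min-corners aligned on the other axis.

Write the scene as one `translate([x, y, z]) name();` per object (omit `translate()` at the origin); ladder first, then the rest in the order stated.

ladder();
translate([373, 0, 0]) picture_frame();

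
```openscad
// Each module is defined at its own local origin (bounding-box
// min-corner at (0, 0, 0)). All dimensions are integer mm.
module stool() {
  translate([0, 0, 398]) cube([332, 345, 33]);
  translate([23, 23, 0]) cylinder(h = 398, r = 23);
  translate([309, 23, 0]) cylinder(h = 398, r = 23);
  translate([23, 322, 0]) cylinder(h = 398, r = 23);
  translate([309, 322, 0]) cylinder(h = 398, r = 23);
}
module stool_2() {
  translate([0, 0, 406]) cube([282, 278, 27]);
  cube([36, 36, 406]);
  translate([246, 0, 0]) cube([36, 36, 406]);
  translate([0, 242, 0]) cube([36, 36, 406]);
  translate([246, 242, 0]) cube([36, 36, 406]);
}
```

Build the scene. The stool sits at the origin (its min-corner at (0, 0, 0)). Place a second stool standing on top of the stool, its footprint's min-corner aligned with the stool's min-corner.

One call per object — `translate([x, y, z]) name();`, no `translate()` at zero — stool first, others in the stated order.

stool();
translate([0, 0, 431]) stool_2();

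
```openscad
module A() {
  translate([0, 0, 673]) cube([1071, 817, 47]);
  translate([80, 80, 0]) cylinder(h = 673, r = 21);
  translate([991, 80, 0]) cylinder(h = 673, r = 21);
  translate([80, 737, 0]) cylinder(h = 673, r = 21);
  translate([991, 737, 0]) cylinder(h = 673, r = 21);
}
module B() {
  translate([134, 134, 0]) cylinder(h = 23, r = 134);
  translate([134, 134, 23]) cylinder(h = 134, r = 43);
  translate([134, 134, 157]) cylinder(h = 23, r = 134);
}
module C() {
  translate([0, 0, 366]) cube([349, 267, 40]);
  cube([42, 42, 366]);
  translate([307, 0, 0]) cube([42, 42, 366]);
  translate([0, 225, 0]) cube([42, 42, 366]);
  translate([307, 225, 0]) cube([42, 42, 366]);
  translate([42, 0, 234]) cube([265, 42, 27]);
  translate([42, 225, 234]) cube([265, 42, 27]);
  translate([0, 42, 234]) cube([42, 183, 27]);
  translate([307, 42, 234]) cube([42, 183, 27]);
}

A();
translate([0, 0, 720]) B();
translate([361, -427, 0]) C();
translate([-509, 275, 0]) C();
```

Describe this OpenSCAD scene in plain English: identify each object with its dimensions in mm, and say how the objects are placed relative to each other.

A is a table: top 1071 mm (x) × 817 mm (y), 47 mm thick, upper face at z = 720 mm, on four round legs of 42 mm diameter, each leg's bounding box inset 59 mm from the nearest pair of top edges, running from z = 0 to the bottom of the top.

B is a spool: two coaxial disc flanges of radius 134 mm and thickness 23 mm, joined by a core cylinder of radius 43 mm and height 134 mm. The lower flange rests on z = 0 and the three cylinders share a vertical axis.

C is a simple wooden stool: a rectangular seat 349 mm (x) by 267 mm (y), 40 mm thick, top face at z = 406 mm, on four square legs, each 42×42 mm in cross-section. The legs rest on z = 0, each flush with a corner of the seat. Four stretchers, 42 mm wide and 27 mm tall, connect adjacent legs with their undersides at z = 234 mm, each running between the inner faces of the legs it joins and aligned with the legs' outer faces on the other axis.

The spool is on top of the table. Two stools sit around the table at the −y, −x sides.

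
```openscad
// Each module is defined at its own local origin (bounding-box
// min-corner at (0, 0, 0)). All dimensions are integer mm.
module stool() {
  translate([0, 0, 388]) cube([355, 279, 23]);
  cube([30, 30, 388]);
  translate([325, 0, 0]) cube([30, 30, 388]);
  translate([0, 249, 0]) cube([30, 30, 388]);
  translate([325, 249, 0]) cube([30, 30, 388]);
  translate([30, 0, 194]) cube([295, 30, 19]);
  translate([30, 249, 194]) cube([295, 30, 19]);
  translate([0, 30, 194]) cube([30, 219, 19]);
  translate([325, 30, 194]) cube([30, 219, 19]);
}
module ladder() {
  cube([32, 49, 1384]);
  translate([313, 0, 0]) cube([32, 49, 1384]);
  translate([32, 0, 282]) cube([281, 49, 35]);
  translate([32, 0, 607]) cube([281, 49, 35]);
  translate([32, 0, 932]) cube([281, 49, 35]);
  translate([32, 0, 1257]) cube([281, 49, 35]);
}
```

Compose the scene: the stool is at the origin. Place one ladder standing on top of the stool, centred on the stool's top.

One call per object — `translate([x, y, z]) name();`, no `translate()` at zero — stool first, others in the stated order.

stool();
translate([5, 115, 411]) ladder();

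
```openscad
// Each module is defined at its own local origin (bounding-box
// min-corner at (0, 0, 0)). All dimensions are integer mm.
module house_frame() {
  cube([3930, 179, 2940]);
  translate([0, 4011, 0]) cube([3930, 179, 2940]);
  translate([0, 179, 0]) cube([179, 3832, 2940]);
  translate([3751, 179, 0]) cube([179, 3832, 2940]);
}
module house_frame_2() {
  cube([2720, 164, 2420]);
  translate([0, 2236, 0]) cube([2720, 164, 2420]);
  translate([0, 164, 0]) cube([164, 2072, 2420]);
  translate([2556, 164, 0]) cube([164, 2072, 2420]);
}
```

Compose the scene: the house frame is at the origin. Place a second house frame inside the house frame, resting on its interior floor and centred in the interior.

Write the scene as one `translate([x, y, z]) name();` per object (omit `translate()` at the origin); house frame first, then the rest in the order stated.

house_frame();
translate([605, 895, 0]) house_frame_2();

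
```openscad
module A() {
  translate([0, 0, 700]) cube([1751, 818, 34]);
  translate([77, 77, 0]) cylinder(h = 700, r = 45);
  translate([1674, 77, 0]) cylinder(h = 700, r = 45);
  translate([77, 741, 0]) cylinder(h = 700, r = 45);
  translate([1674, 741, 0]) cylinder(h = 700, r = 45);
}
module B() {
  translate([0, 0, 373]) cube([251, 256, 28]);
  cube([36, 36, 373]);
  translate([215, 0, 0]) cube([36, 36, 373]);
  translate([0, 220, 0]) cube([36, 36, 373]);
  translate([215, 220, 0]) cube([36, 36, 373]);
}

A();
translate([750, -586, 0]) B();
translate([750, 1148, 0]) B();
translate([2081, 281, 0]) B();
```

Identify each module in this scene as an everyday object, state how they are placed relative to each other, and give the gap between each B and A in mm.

A is a table. B is a stool. Three stools sit around the table at the −y, +y, +x sides. The gap between each stool and the table is 330 mm.

Each stool's nearest face is 330 mm from the table's bounding box.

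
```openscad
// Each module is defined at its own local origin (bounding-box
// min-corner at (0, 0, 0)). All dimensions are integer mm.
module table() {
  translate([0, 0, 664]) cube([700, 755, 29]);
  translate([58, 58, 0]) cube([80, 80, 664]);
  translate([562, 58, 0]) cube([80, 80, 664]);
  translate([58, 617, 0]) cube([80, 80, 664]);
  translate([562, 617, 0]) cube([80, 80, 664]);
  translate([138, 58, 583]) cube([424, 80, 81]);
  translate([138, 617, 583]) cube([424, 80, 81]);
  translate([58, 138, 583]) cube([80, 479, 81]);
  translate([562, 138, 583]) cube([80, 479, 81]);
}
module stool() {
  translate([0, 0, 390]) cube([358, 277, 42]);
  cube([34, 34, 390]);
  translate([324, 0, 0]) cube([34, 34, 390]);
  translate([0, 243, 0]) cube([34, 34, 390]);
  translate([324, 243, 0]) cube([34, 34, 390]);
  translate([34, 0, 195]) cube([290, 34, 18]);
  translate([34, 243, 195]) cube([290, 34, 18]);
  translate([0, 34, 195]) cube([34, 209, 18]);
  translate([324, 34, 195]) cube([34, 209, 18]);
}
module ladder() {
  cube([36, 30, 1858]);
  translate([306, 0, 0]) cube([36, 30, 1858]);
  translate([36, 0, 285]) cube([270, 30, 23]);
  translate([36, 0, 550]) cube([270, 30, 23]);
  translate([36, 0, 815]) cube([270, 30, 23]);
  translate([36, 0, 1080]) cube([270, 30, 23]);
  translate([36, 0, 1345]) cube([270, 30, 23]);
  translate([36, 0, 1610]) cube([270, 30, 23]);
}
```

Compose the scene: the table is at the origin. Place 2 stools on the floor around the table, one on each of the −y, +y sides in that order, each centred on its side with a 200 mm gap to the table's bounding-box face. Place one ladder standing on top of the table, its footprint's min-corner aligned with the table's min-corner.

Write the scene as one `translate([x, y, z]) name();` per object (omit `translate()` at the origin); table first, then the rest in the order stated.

table();
translate([171, -477, 0]) stool();
translate([171, 955, 0]) stool();
translate([0, 0, 693]) ladder();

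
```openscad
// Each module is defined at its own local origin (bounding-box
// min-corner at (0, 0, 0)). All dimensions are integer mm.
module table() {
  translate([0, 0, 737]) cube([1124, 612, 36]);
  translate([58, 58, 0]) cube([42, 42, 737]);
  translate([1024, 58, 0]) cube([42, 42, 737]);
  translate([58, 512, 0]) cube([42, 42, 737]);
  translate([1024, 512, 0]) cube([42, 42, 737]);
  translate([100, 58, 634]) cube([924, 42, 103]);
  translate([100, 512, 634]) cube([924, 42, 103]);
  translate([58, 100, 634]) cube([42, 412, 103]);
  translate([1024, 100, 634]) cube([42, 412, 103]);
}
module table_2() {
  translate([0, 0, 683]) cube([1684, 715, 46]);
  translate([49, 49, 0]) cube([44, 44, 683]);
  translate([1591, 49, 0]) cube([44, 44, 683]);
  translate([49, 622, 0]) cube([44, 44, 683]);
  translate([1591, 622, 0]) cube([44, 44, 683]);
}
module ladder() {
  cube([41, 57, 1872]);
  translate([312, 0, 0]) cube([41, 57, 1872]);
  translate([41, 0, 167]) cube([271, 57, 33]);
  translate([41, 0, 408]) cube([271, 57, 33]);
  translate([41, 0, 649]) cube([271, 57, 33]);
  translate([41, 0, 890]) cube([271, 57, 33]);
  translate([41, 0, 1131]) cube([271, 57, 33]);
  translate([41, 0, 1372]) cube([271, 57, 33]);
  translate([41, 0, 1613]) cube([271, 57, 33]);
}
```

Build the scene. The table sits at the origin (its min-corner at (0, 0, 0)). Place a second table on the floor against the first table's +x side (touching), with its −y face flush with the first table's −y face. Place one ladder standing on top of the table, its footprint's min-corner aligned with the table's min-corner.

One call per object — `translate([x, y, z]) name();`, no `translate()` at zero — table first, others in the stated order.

table();
translate([1124, 0, 0]) table_2();
translate([0, 0, 773]) ladder();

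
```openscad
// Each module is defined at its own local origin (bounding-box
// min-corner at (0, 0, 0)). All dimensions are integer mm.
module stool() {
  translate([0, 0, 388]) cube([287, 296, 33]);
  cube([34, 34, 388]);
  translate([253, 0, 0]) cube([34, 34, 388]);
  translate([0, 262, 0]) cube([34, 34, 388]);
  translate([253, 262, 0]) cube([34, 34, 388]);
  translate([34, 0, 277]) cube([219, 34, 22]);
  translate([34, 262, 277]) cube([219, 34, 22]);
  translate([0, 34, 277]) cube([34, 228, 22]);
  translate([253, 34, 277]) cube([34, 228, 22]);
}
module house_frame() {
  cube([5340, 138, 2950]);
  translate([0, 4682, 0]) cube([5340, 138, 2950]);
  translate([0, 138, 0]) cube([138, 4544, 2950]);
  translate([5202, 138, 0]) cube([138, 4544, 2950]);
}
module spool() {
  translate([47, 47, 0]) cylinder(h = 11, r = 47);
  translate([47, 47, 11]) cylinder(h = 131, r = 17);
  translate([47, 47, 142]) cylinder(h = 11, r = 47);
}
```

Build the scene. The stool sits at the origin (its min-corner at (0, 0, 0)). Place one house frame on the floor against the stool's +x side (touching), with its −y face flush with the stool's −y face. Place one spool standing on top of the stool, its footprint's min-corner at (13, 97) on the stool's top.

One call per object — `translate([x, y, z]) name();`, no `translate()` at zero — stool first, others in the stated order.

stool();
translate([287, 0, 0]) house_frame();
translate([13, 97, 421]) spool();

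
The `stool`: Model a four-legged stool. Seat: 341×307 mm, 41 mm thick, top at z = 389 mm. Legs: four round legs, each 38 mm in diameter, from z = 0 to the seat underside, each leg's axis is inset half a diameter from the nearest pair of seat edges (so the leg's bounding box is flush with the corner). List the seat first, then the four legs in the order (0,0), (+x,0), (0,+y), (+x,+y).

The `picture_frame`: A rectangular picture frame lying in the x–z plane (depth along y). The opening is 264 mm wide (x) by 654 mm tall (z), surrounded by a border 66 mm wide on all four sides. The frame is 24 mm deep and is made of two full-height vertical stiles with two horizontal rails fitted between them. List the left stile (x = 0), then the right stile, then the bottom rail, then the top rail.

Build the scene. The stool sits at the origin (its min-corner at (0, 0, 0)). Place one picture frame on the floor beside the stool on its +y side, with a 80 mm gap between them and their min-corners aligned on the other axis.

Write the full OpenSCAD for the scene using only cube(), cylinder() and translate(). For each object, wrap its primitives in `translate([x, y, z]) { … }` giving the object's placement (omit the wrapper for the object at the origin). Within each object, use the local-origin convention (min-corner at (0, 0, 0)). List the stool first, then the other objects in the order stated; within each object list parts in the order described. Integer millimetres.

translate([0, 0, 348]) cube([341, 307, 41]);
translate([19, 19, 0]) cylinder(h = 348, r = 19);
translate([322, 19, 0]) cylinder(h = 348, r = 19);
translate([19, 288, 0]) cylinder(h = 348, r = 19);
translate([322, 288, 0]) cylinder(h = 348, r = 19);
translate([0, 387, 0]) {
  cube([66, 24, 786]);
  translate([330, 0, 0]) cube([66, 24, 786]);
  translate([66, 0, 0]) cube([264, 24, 66]);
  translate([66, 0, 720]) cube([264, 24, 66]);
}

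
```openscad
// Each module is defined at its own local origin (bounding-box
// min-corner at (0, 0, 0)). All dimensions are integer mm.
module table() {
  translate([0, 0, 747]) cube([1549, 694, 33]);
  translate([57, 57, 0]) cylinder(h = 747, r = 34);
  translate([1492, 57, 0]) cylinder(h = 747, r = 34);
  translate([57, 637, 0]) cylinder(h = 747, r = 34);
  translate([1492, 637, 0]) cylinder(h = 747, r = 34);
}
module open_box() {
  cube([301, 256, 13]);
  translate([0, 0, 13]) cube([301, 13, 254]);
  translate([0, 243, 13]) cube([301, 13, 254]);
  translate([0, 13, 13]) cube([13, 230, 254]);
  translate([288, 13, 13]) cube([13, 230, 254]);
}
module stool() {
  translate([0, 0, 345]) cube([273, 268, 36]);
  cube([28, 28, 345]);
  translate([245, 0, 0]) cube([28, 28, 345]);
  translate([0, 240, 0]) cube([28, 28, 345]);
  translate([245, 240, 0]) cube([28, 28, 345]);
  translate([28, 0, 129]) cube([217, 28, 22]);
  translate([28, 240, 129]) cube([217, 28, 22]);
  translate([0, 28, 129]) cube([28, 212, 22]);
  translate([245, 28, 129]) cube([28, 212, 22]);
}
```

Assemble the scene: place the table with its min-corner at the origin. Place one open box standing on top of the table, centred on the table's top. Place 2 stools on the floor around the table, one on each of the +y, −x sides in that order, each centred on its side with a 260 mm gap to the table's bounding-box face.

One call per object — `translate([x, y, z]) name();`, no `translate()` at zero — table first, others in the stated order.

table();
translate([624, 219, 780]) open_box();
translate([638, 954, 0]) stool();
translate([-533, 213, 0]) stool();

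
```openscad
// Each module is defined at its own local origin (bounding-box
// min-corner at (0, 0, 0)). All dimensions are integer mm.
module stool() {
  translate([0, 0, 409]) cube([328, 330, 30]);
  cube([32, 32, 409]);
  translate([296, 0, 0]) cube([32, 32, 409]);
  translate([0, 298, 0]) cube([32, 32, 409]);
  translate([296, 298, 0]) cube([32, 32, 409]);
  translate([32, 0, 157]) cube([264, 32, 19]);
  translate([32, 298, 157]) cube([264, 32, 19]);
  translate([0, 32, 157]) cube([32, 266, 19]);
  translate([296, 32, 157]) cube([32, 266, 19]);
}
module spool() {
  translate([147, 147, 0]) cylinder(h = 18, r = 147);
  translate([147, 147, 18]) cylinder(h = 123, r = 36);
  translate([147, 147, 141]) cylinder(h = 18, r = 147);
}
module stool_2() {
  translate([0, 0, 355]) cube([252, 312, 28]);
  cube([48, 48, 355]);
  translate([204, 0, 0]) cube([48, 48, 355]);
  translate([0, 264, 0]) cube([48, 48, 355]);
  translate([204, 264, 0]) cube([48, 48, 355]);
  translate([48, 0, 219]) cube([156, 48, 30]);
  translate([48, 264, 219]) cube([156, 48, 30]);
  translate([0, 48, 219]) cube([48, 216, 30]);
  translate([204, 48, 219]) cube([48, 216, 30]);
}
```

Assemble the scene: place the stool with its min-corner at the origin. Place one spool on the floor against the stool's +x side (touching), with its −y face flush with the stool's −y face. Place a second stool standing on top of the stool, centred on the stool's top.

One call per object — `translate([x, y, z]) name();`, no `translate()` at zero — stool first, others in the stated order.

stool();
translate([328, 0, 0]) spool();
translate([38, 9, 439]) stool_2();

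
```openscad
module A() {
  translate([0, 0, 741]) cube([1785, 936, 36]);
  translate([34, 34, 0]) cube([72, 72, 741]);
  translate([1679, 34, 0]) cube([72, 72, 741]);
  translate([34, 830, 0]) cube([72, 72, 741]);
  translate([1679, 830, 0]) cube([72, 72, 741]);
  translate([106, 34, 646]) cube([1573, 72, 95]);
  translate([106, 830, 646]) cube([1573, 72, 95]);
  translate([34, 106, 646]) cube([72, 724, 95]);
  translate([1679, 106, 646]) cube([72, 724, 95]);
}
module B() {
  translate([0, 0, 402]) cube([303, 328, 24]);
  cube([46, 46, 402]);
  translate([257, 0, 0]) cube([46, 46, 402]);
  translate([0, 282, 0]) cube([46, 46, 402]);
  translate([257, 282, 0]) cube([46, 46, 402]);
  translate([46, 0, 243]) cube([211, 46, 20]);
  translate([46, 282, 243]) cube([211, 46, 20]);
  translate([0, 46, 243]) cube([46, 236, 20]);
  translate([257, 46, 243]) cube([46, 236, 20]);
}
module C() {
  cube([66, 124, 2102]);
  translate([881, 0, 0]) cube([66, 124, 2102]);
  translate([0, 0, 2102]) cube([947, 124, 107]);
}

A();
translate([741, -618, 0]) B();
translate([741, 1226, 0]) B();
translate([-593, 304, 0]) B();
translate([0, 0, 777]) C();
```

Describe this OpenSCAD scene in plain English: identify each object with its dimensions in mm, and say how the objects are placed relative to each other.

A is a table with a 1785×936 mm rectangular top, 36 mm thick, top surface at z = 777 mm, supported by four 72×72 mm square legs, each inset 34 mm from the nearest pair of top edges, running from the floor. Four apron rails, 72 mm thick and 95 mm tall, run between adjacent legs with their top edges flush with the underside of the top and their outer faces flush with the legs' outer faces.

B is a four-legged stool. The seat is 303×328 mm, 24 mm thick, top at z = 426 mm. It stands on four square legs, each 46×46 mm in cross-section, from z = 0 to the seat underside, each flush with a corner of the seat. Four stretchers, 46 mm wide and 20 mm tall, connect adjacent legs with their undersides at z = 243 mm, each running between the inner faces of the legs it joins and aligned with the legs' outer faces on the other axis.

C is a rectangular door frame: two vertical jambs of 66×124 mm section, 2102 mm tall, with a clear opening 815 mm wide between their inner faces. A header 107 mm tall and 124 mm deep lies on top of the jambs and spans the full outside width.

Three stools sit around the table at the −y, +y, −x sides. The door frame is on top of the table.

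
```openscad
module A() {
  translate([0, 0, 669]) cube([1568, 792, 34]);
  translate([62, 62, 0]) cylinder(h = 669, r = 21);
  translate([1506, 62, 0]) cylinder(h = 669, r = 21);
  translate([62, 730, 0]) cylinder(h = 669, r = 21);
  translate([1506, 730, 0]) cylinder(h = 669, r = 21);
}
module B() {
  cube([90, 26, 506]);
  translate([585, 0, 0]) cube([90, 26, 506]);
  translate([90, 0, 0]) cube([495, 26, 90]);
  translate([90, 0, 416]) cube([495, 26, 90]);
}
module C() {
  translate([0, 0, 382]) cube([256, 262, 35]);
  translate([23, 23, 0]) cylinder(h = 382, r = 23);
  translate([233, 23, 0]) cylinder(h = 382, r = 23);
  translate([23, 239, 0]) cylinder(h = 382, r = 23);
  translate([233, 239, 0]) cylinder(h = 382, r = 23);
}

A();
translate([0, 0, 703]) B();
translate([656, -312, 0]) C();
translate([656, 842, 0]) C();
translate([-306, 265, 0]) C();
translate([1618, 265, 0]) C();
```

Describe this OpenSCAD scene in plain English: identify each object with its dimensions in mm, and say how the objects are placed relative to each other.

A is a table: top 1568 mm (x) × 792 mm (y), 34 mm thick, upper face at z = 703 mm, on four round legs of 42 mm diameter, each leg's bounding box inset 41 mm from the nearest pair of top edges, running from z = 0 to the bottom of the top.

B is a picture frame with a 495×326 mm rectangular opening (x by z) and a uniform 90 mm border on every side. Frame depth is 26 mm along y. It is built from two vertical stiles running the full outside height and two horizontal rails spanning the gap between the stiles.

C is a four-legged stool. The seat is a 256×262×35 mm slab whose top surface is at z = 417 mm; four round legs, each 46 mm in diameter, run from the floor (z = 0) to the underside of the seat, each leg's axis is inset half a diameter from the nearest pair of seat edges (so the leg's bounding box is flush with the corner).

The picture frame is on top of the table. Four stools sit around the table at the −y, +y, −x, +x sides.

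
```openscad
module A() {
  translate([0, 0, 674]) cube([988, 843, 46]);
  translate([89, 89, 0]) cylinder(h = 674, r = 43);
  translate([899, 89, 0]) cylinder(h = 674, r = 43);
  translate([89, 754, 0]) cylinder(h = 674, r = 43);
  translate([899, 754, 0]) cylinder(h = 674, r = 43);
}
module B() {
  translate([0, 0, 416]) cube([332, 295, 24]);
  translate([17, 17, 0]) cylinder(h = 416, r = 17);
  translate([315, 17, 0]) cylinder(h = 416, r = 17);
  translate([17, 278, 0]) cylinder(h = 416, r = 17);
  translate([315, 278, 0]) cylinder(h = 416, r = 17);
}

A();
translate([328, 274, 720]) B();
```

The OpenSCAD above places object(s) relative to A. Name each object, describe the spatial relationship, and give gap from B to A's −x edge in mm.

A is a table. B is a stool. The stool is on top of the table, centred. The gap from the stool to the table's −x edge is 328 mm.

The stool's min-x is at 328; the table's min-x is 0; gap = 328 mm.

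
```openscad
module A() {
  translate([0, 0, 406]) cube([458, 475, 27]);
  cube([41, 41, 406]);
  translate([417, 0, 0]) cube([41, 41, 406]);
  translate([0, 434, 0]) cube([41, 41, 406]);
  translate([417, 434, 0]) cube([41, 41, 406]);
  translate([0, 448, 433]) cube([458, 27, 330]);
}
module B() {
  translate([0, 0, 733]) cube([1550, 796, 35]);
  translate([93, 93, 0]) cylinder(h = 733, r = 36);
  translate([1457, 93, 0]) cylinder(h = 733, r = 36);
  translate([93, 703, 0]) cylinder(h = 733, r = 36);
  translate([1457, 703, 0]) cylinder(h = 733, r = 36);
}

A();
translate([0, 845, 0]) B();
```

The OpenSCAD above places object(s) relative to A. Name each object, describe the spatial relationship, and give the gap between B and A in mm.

A is a chair. B is a table. The table is on the floor beside the chair on its +y side. The gap between the table and the chair is 370 mm.

The table's nearest face is 370 mm from the chair's +y face.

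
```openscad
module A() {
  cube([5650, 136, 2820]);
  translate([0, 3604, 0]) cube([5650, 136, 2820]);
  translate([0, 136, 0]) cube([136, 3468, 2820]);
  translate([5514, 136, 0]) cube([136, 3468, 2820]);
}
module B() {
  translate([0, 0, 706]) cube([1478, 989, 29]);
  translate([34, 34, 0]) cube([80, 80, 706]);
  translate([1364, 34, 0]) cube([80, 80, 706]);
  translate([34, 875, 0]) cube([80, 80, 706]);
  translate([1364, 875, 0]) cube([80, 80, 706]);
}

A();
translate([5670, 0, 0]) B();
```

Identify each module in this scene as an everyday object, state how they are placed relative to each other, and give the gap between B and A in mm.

The table's nearest face is 20 mm from the house frame's +x face.

A is a house frame. B is a table. The table is on the floor beside the house frame on its +x side. The gap between the table and the house frame is 20 mm.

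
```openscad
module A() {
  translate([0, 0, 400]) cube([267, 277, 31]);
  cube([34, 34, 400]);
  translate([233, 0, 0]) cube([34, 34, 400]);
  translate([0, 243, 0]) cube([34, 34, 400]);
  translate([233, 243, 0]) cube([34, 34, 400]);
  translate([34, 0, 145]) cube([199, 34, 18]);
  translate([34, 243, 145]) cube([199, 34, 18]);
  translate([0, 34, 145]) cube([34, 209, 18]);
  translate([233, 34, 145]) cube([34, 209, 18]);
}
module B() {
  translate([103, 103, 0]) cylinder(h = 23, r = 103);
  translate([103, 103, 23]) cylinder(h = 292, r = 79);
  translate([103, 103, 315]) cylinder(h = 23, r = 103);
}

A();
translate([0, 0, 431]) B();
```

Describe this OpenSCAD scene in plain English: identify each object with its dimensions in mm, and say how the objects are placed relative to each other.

A is a simple wooden stool: a rectangular seat 267 mm (x) by 277 mm (y), 31 mm thick, top face at z = 431 mm, on four square legs, each 34×34 mm in cross-section. The legs rest on z = 0, each flush with a corner of the seat. Four stretchers, 34 mm wide and 18 mm tall, connect adjacent legs with their undersides at z = 145 mm, each running between the inner faces of the legs it joins and aligned with the legs' outer faces on the other axis.

B is a spool: two coaxial disc flanges of radius 103 mm and thickness 23 mm, joined by a core cylinder of radius 79 mm and height 292 mm. The lower flange rests on z = 0 and the three cylinders share a vertical axis.

The spool is on top of the stool.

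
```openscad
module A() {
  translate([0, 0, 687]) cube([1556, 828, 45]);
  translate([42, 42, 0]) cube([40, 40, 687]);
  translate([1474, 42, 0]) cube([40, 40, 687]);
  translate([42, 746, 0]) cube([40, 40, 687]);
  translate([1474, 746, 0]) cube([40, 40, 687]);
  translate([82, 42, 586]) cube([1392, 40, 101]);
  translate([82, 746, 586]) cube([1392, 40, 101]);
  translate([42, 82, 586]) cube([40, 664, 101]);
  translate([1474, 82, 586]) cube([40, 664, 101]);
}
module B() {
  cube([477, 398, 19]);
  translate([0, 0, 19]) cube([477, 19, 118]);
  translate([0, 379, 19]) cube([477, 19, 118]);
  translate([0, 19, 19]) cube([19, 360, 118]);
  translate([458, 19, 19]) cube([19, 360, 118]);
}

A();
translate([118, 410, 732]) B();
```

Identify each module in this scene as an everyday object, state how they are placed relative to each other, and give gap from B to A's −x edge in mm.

The open box's min-x is at 118; the table's min-x is 0; gap = 118 mm.

A is a table. B is an open box. The open box is on top of the table. The gap from the open box to the table's −x edge is 118 mm.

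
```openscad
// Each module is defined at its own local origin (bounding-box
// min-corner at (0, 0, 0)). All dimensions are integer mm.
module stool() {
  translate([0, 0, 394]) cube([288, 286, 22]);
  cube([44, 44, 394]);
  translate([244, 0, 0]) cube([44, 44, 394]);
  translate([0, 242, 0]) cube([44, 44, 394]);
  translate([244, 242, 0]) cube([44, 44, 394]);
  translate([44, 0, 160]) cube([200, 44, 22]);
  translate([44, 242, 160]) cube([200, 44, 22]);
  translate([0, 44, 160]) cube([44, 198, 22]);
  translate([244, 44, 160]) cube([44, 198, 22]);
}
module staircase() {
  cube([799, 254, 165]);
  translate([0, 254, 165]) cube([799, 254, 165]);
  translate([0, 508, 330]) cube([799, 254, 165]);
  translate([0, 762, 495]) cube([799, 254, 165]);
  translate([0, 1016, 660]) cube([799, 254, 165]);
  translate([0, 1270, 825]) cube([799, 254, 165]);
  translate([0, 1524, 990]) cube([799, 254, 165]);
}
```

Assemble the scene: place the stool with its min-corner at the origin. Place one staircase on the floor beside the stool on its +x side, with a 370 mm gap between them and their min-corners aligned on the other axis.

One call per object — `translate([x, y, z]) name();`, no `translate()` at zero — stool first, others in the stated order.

stool();
translate([658, 0, 0]) staircase();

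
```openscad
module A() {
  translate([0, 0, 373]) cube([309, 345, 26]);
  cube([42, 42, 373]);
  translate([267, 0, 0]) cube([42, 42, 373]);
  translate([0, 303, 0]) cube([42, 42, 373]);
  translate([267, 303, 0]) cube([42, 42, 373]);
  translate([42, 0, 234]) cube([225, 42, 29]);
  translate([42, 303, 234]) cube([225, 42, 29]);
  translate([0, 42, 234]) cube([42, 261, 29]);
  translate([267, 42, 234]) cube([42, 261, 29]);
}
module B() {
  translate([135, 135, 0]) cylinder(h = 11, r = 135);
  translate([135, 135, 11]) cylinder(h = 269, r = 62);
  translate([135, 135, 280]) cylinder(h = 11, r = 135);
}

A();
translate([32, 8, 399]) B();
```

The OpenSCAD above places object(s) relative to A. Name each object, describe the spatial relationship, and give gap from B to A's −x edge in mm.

A is a stool. B is a spool. The spool is on top of the stool. The gap from the spool to the stool's −x edge is 32 mm.

The spool's min-x is at 32; the stool's min-x is 0; gap = 32 mm.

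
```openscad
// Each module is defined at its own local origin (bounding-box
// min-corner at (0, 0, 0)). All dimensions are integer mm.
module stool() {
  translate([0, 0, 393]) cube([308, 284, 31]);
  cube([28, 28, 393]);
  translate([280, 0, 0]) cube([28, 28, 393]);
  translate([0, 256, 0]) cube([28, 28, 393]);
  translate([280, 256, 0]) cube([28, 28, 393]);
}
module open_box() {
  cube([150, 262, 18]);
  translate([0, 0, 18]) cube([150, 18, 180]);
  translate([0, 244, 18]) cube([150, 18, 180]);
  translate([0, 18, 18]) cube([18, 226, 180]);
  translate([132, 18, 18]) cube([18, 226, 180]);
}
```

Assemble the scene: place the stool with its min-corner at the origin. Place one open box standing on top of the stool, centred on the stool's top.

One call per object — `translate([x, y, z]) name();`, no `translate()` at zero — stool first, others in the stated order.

stool();
translate([79, 11, 424]) open_box();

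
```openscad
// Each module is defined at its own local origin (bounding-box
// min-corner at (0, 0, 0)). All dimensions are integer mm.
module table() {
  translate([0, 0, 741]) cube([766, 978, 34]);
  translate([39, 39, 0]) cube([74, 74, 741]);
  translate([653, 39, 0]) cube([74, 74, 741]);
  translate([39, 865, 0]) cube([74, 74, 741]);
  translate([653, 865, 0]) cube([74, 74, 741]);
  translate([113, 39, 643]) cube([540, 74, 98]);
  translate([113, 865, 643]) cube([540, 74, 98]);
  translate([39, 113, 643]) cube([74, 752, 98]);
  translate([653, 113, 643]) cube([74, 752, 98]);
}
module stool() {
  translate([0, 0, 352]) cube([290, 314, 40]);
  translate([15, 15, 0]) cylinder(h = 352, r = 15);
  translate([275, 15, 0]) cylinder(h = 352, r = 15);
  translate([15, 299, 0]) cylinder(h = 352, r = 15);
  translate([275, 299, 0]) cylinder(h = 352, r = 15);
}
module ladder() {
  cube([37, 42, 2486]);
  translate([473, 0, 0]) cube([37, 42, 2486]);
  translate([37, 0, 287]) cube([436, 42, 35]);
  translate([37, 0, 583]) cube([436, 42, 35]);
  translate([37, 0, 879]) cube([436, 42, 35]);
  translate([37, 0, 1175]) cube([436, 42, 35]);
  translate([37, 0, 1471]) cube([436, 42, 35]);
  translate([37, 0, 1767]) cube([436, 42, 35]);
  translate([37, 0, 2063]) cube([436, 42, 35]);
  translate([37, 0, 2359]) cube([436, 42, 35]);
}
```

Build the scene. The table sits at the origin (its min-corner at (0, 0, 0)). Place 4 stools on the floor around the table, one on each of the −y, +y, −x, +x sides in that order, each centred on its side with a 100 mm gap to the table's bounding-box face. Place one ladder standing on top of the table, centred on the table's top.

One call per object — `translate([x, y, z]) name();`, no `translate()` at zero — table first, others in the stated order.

table();
translate([238, -414, 0]) stool();
translate([238, 1078, 0]) stool();
translate([-390, 332, 0]) stool();
translate([866, 332, 0]) stool();
translate([128, 468, 775]) ladder();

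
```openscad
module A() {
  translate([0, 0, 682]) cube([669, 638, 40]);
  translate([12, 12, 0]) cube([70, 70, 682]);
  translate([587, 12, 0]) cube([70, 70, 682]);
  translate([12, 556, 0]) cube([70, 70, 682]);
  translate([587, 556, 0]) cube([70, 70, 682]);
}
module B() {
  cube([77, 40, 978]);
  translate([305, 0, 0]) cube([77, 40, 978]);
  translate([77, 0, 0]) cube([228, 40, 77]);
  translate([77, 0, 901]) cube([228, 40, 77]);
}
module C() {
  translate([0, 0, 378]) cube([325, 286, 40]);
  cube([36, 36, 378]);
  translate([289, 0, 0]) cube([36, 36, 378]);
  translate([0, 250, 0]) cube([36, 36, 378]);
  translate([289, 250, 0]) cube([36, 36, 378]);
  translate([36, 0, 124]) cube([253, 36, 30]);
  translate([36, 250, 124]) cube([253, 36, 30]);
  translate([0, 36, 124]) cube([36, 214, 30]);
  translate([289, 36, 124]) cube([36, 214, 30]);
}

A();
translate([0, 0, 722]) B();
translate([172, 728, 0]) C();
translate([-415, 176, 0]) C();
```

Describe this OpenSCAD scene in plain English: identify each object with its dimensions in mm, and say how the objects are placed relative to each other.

A is a table: top 669 mm (x) × 638 mm (y), 40 mm thick, upper face at z = 722 mm, on four 70×70 mm square legs, each inset 12 mm from the nearest pair of top edges, running from z = 0 to the bottom of the top.

B is a rectangular picture frame lying in the x–z plane (depth along y). The opening is 228 mm wide (x) by 824 mm tall (z), surrounded by a border 77 mm wide on all four sides. The frame is 40 mm deep and is made of two full-height vertical stiles with two horizontal rails fitted between them.

C is a four-legged stool. The seat is 325×286 mm, 40 mm thick, top at z = 418 mm. It stands on four square legs, each 36×36 mm in cross-section, from z = 0 to the seat underside, each flush with a corner of the seat. Four stretchers, 36 mm wide and 30 mm tall, connect adjacent legs with their undersides at z = 124 mm, each running between the inner faces of the legs it joins and aligned with the legs' outer faces on the other axis.

The picture frame is on top of the table. Two stools sit around the table at the +y, −x sides.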